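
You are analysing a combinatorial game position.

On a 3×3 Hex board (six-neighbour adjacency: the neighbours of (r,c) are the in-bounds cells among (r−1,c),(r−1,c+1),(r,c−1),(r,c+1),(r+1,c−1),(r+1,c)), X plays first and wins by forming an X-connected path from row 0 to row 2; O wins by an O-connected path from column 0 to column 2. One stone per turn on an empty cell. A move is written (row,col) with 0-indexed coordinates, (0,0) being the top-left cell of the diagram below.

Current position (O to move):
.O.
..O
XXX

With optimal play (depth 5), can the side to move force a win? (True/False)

O winning at [.O./..O/XXX]: True

p1 O@[.O./..O/XXX]: (0,0)[OO./..O/XXX]+1* (0,2)[.OO/..O/XXX]+1 (1,0)[.O./O.O/XXX]+1 (1,1)[.O./.OO/XXX]+1
p2 X@[OO./..O/XXX]: (0,2)[OOX/..O/XXX]-1* (1,0)[OO./X.O/XXX]-1 (1,1)[OO./.XO/XXX]-1
p3 O@[OOX/..O/XXX]: (1,0)[OOX/O.O/XXX]-1 (1,1)[OOX/.OO/XXX]+1*
p4 X@[OOX/.OO/XXX] terminal -1; root [.O./..O/XXX] d5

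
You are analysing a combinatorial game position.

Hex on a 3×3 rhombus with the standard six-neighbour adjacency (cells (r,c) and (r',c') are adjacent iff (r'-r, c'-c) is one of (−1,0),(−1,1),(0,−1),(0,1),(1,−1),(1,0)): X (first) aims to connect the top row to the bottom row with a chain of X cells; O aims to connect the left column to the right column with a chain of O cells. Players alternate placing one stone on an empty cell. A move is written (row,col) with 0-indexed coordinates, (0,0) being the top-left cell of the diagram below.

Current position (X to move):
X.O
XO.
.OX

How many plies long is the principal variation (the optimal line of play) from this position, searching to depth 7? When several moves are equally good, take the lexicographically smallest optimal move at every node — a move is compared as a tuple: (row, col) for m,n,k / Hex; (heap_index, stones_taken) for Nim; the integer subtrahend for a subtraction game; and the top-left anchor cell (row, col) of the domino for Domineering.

[X.O/XO./.OX] X move#1: (0,1):-1/XXO/XO./.OX, (1,2):-1/X.O/XOX/.OX, (2,0):+1/X.O/XO./XOX*
[X.O/XO./XOX] end (terminal -1, O#2); searched X.O/XO./.OX to 7

PV length from [X.O/XO./.OX]: 1 ply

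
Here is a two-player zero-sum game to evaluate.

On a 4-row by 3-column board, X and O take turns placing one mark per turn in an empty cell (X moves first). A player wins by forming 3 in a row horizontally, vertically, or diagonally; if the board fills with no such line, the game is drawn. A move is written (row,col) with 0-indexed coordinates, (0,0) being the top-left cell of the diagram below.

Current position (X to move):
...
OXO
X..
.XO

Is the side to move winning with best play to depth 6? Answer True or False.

X winning at [.../OXO/X../.XO]: True

ply 1, X at .../OXO/X../.XO | (0,0)=-1→X../OXO/X../.XO; (0,1)=-1→.X./OXO/X../.XO; (0,2)=+1→..X/OXO/X../.XO*; (2,1)=+1→.../OXO/XX./.XO; (2,2)=-1→.../OXO/X.X/.XO; (3,0)=-1→.../OXO/X../XXO
ply 2: ..X/OXO/X../.XO is terminal -1 (O); from .../OXO/X../.XO depth 6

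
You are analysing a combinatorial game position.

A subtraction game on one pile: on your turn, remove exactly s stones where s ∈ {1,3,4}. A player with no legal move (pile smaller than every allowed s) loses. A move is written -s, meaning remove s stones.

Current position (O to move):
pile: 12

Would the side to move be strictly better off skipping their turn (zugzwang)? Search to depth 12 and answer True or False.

zugzwang(12, O) = False

p1 O@[12]: -1[11]-1 -3[9]+1* -4[8]-1
p2 X@[9]: -1[8]-1* -3[6]-1 -4[5]-1
p3 O@[8]: -1[7]+1* -3[5]-1 -4[4]-1
p4 X@[7]: -1[6]-1* -3[4]-1 -4[3]-1
p5 O@[6]: -1[5]-1 -3[3]-1 -4[2]+1*
p6 X@[2]: -1[1]-1*
p7 O@[1]: -1[0]+1*
p8 X@[0] terminal -1; root [12] d12
pass branch (X moves first from the same position):
  | p1 X@[12]: -1[11]-1 -3[9]+1* -4[8]-1
  | p2 O@[9]: -1[8]-1* -3[6]-1 -4[5]-1
  | p3 X@[8]: -1[7]+1* -3[5]-1 -4[4]-1
  | p4 O@[7]: -1[6]-1* -3[4]-1 -4[3]-1
  | p5 X@[6]: -1[5]-1 -3[3]-1 -4[2]+1*
  | p6 O@[2]: -1[1]-1*
  | p7 X@[1]: -1[0]+1*
  | p8 O@[0] terminal -1; root [12] d12
O moving scores +1; O passing scores -1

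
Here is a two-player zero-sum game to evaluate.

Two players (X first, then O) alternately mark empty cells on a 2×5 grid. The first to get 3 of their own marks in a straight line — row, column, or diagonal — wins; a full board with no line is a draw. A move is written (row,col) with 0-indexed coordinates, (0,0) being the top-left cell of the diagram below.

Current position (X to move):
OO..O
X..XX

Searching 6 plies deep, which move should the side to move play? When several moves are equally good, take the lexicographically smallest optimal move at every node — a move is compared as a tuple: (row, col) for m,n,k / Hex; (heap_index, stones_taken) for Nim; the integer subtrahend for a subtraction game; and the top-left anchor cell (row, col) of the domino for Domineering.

ply 1, X at OO..O/X..XX | (0,2)=+0→OOX.O/X..XX; (0,3)=-1→OO.XO/X..XX; (1,1)=-1→OO..O/XX.XX; (1,2)=+1→OO..O/X.XXX*
ply 2: OO..O/X.XXX is terminal -1 (O); from OO..O/X..XX depth 6

X's best at [OO..O/X..XX]: (1,2)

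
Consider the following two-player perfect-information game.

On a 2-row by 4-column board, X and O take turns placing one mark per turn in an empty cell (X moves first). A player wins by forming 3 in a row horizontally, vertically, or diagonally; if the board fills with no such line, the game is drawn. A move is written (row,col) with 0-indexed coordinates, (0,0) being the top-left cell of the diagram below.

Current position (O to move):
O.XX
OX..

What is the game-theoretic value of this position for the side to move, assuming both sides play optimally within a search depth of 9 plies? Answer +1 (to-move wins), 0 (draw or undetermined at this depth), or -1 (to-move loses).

value(O.XX/OX.., O) = 0

p1 O@[O.XX/OX..]: (0,1)[OOXX/OX..]+0* (1,2)[O.XX/OXO.]-1 (1,3)[O.XX/OX.O]-1
p2 X@[OOXX/OX..]: (1,2)[OOXX/OXX.]+0* (1,3)[OOXX/OX.X]+0
p3 O@[OOXX/OXX.]: (1,3)[OOXX/OXXO]+0*
p4 X@[OOXX/OXXO] terminal +0; root [O.XX/OX..] d9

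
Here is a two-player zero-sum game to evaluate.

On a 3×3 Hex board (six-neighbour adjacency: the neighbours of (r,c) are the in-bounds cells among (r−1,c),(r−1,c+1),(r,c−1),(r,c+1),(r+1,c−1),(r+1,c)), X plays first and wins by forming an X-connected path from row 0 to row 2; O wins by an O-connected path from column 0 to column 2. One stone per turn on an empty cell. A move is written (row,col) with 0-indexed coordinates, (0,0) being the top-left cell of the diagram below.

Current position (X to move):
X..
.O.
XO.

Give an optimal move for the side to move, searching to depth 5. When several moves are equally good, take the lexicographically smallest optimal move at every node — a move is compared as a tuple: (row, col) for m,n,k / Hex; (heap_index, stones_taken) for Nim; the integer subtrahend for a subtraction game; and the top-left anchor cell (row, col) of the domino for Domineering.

ply 1, X at X../.O./XO. | (0,1)=-1→XX./.O./XO.; (0,2)=-1→X.X/.O./XO.; (1,0)=+1→X../XO./XO.*; (1,2)=-1→X../.OX/XO.; (2,2)=-1→X../.O./XOX
ply 2: X../XO./XO. is terminal -1 (O); from X../.O./XO. depth 5

X's best at [X../.O./XO.]: (1,0)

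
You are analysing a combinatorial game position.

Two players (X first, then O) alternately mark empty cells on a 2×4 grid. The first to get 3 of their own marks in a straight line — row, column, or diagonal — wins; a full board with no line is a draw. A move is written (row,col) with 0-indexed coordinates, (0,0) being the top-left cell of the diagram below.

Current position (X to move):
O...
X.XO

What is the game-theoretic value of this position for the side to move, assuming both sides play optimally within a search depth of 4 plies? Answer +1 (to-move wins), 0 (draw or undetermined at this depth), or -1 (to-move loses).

p1 X@[O.../X.XO]: (0,1)[OX../X.XO]+0 (0,2)[O.X./X.XO]+0 (0,3)[O..X/X.XO]+0 (1,1)[O.../XXXO]+1*
p2 O@[O.../XXXO] terminal -1; root [O.../X.XO] d4

value(O.../X.XO, X) = +1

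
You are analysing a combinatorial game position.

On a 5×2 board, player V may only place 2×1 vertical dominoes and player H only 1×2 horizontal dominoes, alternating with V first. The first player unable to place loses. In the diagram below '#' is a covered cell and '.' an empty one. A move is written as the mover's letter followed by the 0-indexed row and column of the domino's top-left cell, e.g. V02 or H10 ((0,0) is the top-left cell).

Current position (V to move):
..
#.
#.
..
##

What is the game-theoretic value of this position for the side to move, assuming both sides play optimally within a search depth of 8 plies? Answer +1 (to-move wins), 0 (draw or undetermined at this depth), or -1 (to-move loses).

value(../#./#./../##, V) = -1

ply 1, V at ../#./#./../## | V01=-1→.#/##/#./../##*; V11=-1→../##/##/../##; V21=-1→../#./##/.#/##
ply 2, H at .#/##/#./../## | H30=+1→.#/##/#./##/##*
ply 3: .#/##/#./##/## is terminal -1 (V); from ../#./#./../## depth 8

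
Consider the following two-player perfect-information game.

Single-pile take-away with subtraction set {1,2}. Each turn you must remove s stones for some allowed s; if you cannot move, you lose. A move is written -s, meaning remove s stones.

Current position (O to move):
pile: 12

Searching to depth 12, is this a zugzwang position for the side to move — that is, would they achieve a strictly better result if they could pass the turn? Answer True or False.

zugzwang(12, O) = True

ply 1, O at 12 | -1=-1→11*; -2=-1→10
ply 2, X at 11 | -1=-1→10; -2=+1→9*
ply 3, O at 9 | -1=-1→8*; -2=-1→7
ply 4, X at 8 | -1=-1→7; -2=+1→6*
ply 5, O at 6 | -1=-1→5*; -2=-1→4
ply 6, X at 5 | -1=-1→4; -2=+1→3*
ply 7, O at 3 | -1=-1→2*; -2=-1→1
ply 8, X at 2 | -1=-1→1; -2=+1→0*
ply 9: 0 is terminal -1 (O); from 12 depth 12
suppose O passes — search the same position with X to move:
pass> ply 1, X at 12 | -1=-1→11*; -2=-1→10
pass> ply 2, O at 11 | -1=-1→10; -2=+1→9*
pass> ply 3, X at 9 | -1=-1→8*; -2=-1→7
pass> ply 4, O at 8 | -1=-1→7; -2=+1→6*
pass> ply 5, X at 6 | -1=-1→5*; -2=-1→4
pass> ply 6, O at 5 | -1=-1→4; -2=+1→3*
pass> ply 7, X at 3 | -1=-1→2*; -2=-1→1
pass> ply 8, O at 2 | -1=-1→1; -2=+1→0*
pass> ply 9: 0 is terminal -1 (X); from 12 depth 12
for O: play -1, pass +1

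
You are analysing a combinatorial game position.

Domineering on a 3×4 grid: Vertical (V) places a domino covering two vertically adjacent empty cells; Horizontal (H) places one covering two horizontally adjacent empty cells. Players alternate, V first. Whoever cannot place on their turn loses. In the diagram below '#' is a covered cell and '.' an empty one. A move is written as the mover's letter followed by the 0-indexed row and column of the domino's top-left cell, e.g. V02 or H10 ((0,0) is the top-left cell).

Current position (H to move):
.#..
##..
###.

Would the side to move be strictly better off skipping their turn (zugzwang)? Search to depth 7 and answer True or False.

p1 H@[.#../##../###.]: H02[.###/##../###.]-1 H12[.#../####/###.]+1*
p2 V@[.#../####/###.] terminal -1; root [.#../##../###.] d7
pass branch (V moves first from the same position):
  | p1 V@[.#../##../###.]: V02[.##./###./###.]+1* V03[.#.#/##.#/###.]+1 V13[.#../##.#/####]-1
  | p2 H@[.##./###./###.] terminal -1; root [.#../##../###.] d7
H moving scores +1; H passing scores -1

zugzwang(.#../##../###., H) = False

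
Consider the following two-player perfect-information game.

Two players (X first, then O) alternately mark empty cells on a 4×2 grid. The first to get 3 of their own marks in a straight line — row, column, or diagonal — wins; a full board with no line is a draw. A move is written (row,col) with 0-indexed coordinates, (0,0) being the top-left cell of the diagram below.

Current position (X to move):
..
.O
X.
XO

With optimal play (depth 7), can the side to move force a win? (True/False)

[../.O/X./XO] X move#1: (0,0):-1/X./.O/X./XO, (0,1):-1/.X/.O/X./XO, (1,0):+1/../XO/X./XO*, (2,1):+0/../.O/XX/XO
[../XO/X./XO] end (terminal -1, O#2); searched ../.O/X./XO to 7

X winning at [../.O/X./XO]: True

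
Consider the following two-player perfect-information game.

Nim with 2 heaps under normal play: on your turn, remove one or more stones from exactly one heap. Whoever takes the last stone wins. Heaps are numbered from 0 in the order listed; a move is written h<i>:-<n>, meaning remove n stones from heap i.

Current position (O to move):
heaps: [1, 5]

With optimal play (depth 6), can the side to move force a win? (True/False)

p1 O@[(1,5)]: h0:-1[(0,5)]-1 h1:-1[(1,4)]-1 h1:-2[(1,3)]-1 h1:-3[(1,2)]-1 h1:-4[(1,1)]+1* h1:-5[(1,0)]-1
p2 X@[(1,1)]: h0:-1[(0,1)]-1* h1:-1[(1,0)]-1
p3 O@[(0,1)]: h1:-1[(0,0)]+1*
p4 X@[(0,0)] terminal -1; root [(1,5)] d6

O winning at [(1,5)]: True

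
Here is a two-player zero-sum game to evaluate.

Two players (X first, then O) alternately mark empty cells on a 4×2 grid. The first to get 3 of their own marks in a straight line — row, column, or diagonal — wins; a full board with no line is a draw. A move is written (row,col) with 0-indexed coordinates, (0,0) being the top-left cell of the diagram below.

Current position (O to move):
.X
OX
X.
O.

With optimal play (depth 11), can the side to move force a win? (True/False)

O winning at [.X/OX/X./O.]: False

ply 1, O at .X/OX/X./O. | (0,0)=-1→OX/OX/X./O.; (2,1)=+0→.X/OX/XO/O.*; (3,1)=-1→.X/OX/X./OO
ply 2, X at .X/OX/XO/O. | (0,0)=+0→XX/OX/XO/O.*; (3,1)=+0→.X/OX/XO/OX
ply 3, O at XX/OX/XO/O. | (3,1)=+0→XX/OX/XO/OO*
ply 4: XX/OX/XO/OO is terminal +0 (X); from .X/OX/X./O. depth 11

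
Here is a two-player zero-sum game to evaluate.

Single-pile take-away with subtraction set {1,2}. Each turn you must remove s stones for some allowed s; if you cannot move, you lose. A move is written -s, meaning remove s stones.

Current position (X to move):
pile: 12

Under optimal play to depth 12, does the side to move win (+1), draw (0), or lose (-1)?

value(12, X) = -1

p1 X@[12]: -1[11]-1* -2[10]-1
p2 O@[11]: -1[10]-1 -2[9]+1*
p3 X@[9]: -1[8]-1* -2[7]-1
p4 O@[8]: -1[7]-1 -2[6]+1*
p5 X@[6]: -1[5]-1* -2[4]-1
p6 O@[5]: -1[4]-1 -2[3]+1*
p7 X@[3]: -1[2]-1* -2[1]-1
p8 O@[2]: -1[1]-1 -2[0]+1*
p9 X@[0] terminal -1; root [12] d12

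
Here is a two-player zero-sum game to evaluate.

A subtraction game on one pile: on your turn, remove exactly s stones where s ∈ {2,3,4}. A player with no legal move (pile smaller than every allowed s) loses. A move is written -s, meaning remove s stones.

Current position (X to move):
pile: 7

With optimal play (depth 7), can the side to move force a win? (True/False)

X winning at [7]: False

p1 X@[7]: -2[5]-1* -3[4]-1 -4[3]-1
p2 O@[5]: -2[3]-1 -3[2]-1 -4[1]+1*
p3 X@[1] terminal -1; root [7] d7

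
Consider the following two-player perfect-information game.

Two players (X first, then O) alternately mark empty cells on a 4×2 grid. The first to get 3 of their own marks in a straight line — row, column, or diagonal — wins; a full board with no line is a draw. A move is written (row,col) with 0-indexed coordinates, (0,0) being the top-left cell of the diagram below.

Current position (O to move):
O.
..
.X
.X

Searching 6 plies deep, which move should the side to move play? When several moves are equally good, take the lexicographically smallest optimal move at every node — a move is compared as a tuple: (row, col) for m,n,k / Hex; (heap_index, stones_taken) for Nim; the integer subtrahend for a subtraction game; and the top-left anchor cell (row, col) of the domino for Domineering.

[O./../.X/.X] O move#1: (0,1):-1/OO/../.X/.X, (1,0):-1/O./O./.X/.X, (1,1):+0/O./.O/.X/.X*, (2,0):-1/O./../OX/.X, (3,0):-1/O./../.X/OX
[O./.O/.X/.X] X move#2: (0,1):+0/OX/.O/.X/.X*, (1,0):+0/O./XO/.X/.X, (2,0):+0/O./.O/XX/.X, (3,0):+0/O./.O/.X/XX
[OX/.O/.X/.X] O move#3: (1,0):+0/OX/OO/.X/.X*, (2,0):+0/OX/.O/OX/.X, (3,0):+0/OX/.O/.X/OX
[OX/OO/.X/.X] X move#4: (2,0):+0/OX/OO/XX/.X*, (3,0):-1/OX/OO/.X/XX
[OX/OO/XX/.X] O move#5: (3,0):+0/OX/OO/XX/OX*
[OX/OO/XX/OX] end (terminal +0, X#6); searched O./../.X/.X to 6

O's best at [O./../.X/.X]: (1,1)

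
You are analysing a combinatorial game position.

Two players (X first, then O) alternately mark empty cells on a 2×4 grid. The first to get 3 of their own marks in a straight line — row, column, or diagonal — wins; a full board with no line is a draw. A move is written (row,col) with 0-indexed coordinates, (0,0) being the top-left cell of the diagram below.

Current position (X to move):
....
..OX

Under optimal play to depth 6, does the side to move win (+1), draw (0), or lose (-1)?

value(..../..OX, X) = 0

p1 X@[..../..OX]: (0,0)[X.../..OX]+0* (0,1)[.X../..OX]+0 (0,2)[..X./..OX]+0 (0,3)[...X/..OX]+0 (1,0)[..../X.OX]+0 (1,1)[..../.XOX]+0
p2 O@[X.../..OX]: (0,1)[XO../..OX]+0* (0,2)[X.O./..OX]+0 (0,3)[X..O/..OX]+0 (1,0)[X.../O.OX]+0 (1,1)[X.../.OOX]+0
p3 X@[XO../..OX]: (0,2)[XOX./..OX]+0* (0,3)[XO.X/..OX]+0 (1,0)[XO../X.OX]+0 (1,1)[XO../.XOX]+0
p4 O@[XOX./..OX]: (0,3)[XOXO/..OX]+0* (1,0)[XOX./O.OX]+0 (1,1)[XOX./.OOX]+0
p5 X@[XOXO/..OX]: (1,0)[XOXO/X.OX]+0* (1,1)[XOXO/.XOX]+0
p6 O@[XOXO/X.OX]: (1,1)[XOXO/XOOX]+0*
p7 X@[XOXO/XOOX] terminal +0; root [..../..OX] d6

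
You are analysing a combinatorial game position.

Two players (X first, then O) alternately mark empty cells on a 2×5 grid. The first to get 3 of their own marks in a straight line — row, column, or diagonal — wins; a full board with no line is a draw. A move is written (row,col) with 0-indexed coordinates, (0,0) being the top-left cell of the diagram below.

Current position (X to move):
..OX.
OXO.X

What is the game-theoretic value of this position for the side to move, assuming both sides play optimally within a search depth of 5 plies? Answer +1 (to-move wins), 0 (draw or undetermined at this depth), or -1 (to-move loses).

[..OX./OXO.X] X move#1: (0,0):+0/X.OX./OXO.X*, (0,1):+0/.XOX./OXO.X, (0,4):+0/..OXX/OXO.X, (1,3):+0/..OX./OXOXX
[X.OX./OXO.X] O move#2: (0,1):+0/XOOX./OXO.X*, (0,4):+0/X.OXO/OXO.X, (1,3):+0/X.OX./OXOOX
[XOOX./OXO.X] X move#3: (0,4):+0/XOOXX/OXO.X*, (1,3):+0/XOOX./OXOXX
[XOOXX/OXO.X] O move#4: (1,3):+0/XOOXX/OXOOX*
[XOOXX/OXOOX] end (terminal +0, X#5); searched ..OX./OXO.X to 5

value(..OX./OXO.X, X) = 0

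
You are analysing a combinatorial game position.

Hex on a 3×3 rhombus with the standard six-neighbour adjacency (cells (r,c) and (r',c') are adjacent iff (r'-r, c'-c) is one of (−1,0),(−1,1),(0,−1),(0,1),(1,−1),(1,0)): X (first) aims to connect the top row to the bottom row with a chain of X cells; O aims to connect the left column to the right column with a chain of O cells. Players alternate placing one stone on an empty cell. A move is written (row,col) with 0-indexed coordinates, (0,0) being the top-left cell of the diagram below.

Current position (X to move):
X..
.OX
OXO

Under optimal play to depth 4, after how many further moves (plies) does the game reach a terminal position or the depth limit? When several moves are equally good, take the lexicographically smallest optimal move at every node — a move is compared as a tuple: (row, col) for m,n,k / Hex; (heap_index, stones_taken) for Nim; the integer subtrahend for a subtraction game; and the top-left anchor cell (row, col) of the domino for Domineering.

[X../.OX/OXO] X move#1: (0,1):-1/XX./.OX/OXO, (0,2):+1/X.X/.OX/OXO*, (1,0):-1/X../XOX/OXO
[X.X/.OX/OXO] end (terminal -1, O#2); searched X../.OX/OXO to 4

PV length from [X../.OX/OXO]: 1 ply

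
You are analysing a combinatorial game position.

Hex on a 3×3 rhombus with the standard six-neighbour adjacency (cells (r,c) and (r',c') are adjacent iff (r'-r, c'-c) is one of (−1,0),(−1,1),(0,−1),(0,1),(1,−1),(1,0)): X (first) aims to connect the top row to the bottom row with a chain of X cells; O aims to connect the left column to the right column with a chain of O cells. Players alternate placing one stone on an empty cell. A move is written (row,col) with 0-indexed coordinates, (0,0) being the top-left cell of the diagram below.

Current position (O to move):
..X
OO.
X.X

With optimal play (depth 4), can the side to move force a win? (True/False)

O winning at [..X/OO./X.X]: True

ply 1, O at ..X/OO./X.X | (0,0)=-1→O.X/OO./X.X; (0,1)=-1→.OX/OO./X.X; (1,2)=+1→..X/OOO/X.X*; (2,1)=-1→..X/OO./XOX
ply 2: ..X/OOO/X.X is terminal -1 (X); from ..X/OO./X.X depth 4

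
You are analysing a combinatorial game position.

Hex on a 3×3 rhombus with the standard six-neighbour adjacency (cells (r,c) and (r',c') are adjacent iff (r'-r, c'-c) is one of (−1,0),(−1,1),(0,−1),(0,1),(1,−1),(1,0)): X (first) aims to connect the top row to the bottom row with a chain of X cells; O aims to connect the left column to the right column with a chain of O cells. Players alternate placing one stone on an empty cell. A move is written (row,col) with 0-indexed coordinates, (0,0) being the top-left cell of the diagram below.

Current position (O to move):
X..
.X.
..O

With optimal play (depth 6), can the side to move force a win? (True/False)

O winning at [X../.X./..O]: False

ply 1, O at X../.X./..O | (0,1)=-1→XO./.X./..O*; (0,2)=-1→X.O/.X./..O; (1,0)=-1→X../OX./..O; (1,2)=-1→X../.XO/..O; (2,0)=-1→X../.X./O.O; (2,1)=-1→X../.X./.OO
ply 2, X at XO./.X./..O | (0,2)=+1→XOX/.X./..O*; (1,0)=+1→XO./XX./..O; (1,2)=+1→XO./.XX/..O; (2,0)=+1→XO./.X./X.O; (2,1)=+1→XO./.X./.XO
ply 3, O at XOX/.X./..O | (1,0)=-1→XOX/OX./..O*; (1,2)=-1→XOX/.XO/..O; (2,0)=-1→XOX/.X./O.O; (2,1)=-1→XOX/.X./.OO
ply 4, X at XOX/OX./..O | (1,2)=+1→XOX/OXX/..O*; (2,0)=+1→XOX/OX./X.O; (2,1)=+1→XOX/OX./.XO
ply 5, O at XOX/OXX/..O | (2,0)=-1→XOX/OXX/O.O*; (2,1)=-1→XOX/OXX/.OO
ply 6, X at XOX/OXX/O.O | (2,1)=+1→XOX/OXX/OXO*
ply 7: XOX/OXX/OXO is terminal -1 (O); from X../.X./..O depth 6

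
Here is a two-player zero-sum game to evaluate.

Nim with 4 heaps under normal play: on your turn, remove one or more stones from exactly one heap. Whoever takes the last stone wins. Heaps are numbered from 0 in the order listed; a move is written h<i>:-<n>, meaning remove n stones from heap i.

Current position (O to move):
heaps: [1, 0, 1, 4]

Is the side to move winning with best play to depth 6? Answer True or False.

ply 1, O at (1,0,1,4) | h0:-1=-1→(0,0,1,4); h2:-1=-1→(1,0,0,4); h3:-1=-1→(1,0,1,3); h3:-2=-1→(1,0,1,2); h3:-3=-1→(1,0,1,1); h3:-4=+1→(1,0,1,0)*
ply 2, X at (1,0,1,0) | h0:-1=-1→(0,0,1,0)*; h2:-1=-1→(1,0,0,0)
ply 3, O at (0,0,1,0) | h2:-1=+1→(0,0,0,0)*
ply 4: (0,0,0,0) is terminal -1 (X); from (1,0,1,4) depth 6

O winning at [(1,0,1,4)]: True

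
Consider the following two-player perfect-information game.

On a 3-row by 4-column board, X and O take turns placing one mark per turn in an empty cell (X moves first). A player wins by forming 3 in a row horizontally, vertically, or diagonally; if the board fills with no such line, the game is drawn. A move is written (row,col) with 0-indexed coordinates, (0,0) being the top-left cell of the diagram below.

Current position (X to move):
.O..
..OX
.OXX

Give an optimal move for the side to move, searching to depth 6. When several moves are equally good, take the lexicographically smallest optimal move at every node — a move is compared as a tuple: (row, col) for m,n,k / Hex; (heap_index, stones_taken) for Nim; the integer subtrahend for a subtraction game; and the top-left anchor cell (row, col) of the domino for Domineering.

p1 X@[.O../..OX/.OXX]: (0,0)[XO../..OX/.OXX]-1 (0,2)[.OX./..OX/.OXX]-1 (0,3)[.O.X/..OX/.OXX]+1* (1,0)[.O../X.OX/.OXX]-1 (1,1)[.O../.XOX/.OXX]-1 (2,0)[.O../..OX/XOXX]-1
p2 O@[.O.X/..OX/.OXX] terminal -1; root [.O../..OX/.OXX] d6

X's best at [.O../..OX/.OXX]: (0,3)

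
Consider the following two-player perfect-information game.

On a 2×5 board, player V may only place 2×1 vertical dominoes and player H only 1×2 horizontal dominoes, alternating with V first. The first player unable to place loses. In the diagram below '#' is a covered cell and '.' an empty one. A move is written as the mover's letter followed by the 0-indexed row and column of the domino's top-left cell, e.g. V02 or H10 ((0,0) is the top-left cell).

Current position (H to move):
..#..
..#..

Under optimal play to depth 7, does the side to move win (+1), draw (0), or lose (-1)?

value(..#../..#.., H) = -1

p1 H@[..#../..#..]: H00[###../..#..]-1* H03[..###/..#..]-1 H10[..#../###..]-1 H13[..#../..###]-1
p2 V@[###../..#..]: V03[####./..##.]+1* V04[###.#/..#.#]+1
p3 H@[####./..##.]: H10[####./####.]-1*
p4 V@[####./####.]: V04[#####/#####]+1*
p5 H@[#####/#####] terminal -1; root [..#../..#..] d7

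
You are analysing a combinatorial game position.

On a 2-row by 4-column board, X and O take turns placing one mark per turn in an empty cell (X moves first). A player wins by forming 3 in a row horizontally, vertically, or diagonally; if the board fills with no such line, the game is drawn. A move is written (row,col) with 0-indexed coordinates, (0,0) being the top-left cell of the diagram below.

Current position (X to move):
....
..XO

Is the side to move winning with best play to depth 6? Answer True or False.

X winning at [..../..XO]: False

ply 1, X at ..../..XO | (0,0)=+0→X.../..XO*; (0,1)=+0→.X../..XO; (0,2)=+0→..X./..XO; (0,3)=+0→...X/..XO; (1,0)=+0→..../X.XO; (1,1)=+0→..../.XXO
ply 2, O at X.../..XO | (0,1)=+0→XO../..XO*; (0,2)=+0→X.O./..XO; (0,3)=+0→X..O/..XO; (1,0)=+0→X.../O.XO; (1,1)=+0→X.../.OXO
ply 3, X at XO../..XO | (0,2)=+0→XOX./..XO*; (0,3)=+0→XO.X/..XO; (1,0)=+0→XO../X.XO; (1,1)=+0→XO../.XXO
ply 4, O at XOX./..XO | (0,3)=+0→XOXO/..XO*; (1,0)=+0→XOX./O.XO; (1,1)=+0→XOX./.OXO
ply 5, X at XOXO/..XO | (1,0)=+0→XOXO/X.XO*; (1,1)=+0→XOXO/.XXO
ply 6, O at XOXO/X.XO | (1,1)=+0→XOXO/XOXO*
ply 7: XOXO/XOXO is terminal +0 (X); from ..../..XO depth 6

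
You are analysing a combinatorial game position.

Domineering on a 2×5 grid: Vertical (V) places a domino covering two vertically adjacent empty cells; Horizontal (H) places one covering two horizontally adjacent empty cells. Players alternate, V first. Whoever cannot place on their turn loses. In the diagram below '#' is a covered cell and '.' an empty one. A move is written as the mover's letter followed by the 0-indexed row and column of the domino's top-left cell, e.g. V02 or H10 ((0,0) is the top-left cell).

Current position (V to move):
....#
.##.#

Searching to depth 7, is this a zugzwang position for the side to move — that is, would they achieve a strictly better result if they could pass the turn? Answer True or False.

zugzwang(....#/.##.#, V) = True

p1 V@[....#/.##.#]: V00[#...#/###.#]-1* V03[...##/.####]-1
p2 H@[#...#/###.#]: H01[###.#/###.#]-1 H02[#.###/###.#]+1*
p3 V@[#.###/###.#] terminal -1; root [....#/.##.#] d7
suppose V passes — search the same position with H to move:
pass> p1 H@[....#/.##.#]: H00[##..#/.##.#]-1* H01[.##.#/.##.#]-1 H02[..###/.##.#]-1
pass> p2 V@[##..#/.##.#]: V03[##.##/.####]+1*
pass> p3 H@[##.##/.####] terminal -1; root [....#/.##.#] d7
for V: play -1, pass +1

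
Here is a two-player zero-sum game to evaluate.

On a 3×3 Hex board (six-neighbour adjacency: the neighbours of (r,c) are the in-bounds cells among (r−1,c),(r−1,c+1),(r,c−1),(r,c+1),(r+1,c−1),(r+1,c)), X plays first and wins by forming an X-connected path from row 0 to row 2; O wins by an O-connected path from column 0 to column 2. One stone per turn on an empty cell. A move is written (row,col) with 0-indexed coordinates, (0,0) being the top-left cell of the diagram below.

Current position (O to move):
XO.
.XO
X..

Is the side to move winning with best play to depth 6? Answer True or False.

O winning at [XO./.XO/X..]: False

ply 1, O at XO./.XO/X.. | (0,2)=-1→XOO/.XO/X..*; (1,0)=-1→XO./OXO/X..; (2,1)=-1→XO./.XO/XO.; (2,2)=-1→XO./.XO/X.O
ply 2, X at XOO/.XO/X.. | (1,0)=+1→XOO/XXO/X..*; (2,1)=-1→XOO/.XO/XX.; (2,2)=-1→XOO/.XO/X.X
ply 3: XOO/XXO/X.. is terminal -1 (O); from XO./.XO/X.. depth 6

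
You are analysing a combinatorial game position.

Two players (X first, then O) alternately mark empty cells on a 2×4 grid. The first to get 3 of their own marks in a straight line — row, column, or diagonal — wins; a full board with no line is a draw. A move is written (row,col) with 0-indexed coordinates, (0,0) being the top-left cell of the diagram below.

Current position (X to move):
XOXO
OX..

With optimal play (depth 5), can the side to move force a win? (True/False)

X winning at [XOXO/OX..]: False

[XOXO/OX..] X move#1: (1,2):+0/XOXO/OXX.*, (1,3):+0/XOXO/OX.X
[XOXO/OXX.] O move#2: (1,3):+0/XOXO/OXXO*
[XOXO/OXXO] end (terminal +0, X#3); searched XOXO/OX.. to 5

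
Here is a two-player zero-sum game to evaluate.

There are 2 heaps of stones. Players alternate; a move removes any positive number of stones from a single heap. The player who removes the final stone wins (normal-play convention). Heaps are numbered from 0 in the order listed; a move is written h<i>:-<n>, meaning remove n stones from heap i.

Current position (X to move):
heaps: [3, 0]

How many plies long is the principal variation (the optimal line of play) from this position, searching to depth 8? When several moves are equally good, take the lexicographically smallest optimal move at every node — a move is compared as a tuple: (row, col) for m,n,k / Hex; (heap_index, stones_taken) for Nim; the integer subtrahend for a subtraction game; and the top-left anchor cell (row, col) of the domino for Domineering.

PV length from [(3,0)]: 1 ply

p1 X@[(3,0)]: h0:-1[(2,0)]-1 h0:-2[(1,0)]-1 h0:-3[(0,0)]+1*
p2 O@[(0,0)] terminal -1; root [(3,0)] d8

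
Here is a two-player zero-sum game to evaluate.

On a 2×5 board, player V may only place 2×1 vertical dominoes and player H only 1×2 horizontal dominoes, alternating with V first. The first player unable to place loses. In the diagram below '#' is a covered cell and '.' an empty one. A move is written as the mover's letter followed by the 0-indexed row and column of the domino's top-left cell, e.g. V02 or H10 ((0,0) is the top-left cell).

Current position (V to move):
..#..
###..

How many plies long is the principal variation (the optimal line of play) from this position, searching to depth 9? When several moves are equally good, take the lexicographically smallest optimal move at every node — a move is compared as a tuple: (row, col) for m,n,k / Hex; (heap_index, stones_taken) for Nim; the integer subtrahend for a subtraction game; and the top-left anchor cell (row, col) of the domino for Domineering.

PV length from [..#../###..]: 3 plies

ply 1, V at ..#../###.. | V03=+1→..##./####.*; V04=+1→..#.#/###.#
ply 2, H at ..##./####. | H00=-1→####./####.*
ply 3, V at ####./####. | V04=+1→#####/#####*
ply 4: #####/##### is terminal -1 (H); from ..#../###.. depth 9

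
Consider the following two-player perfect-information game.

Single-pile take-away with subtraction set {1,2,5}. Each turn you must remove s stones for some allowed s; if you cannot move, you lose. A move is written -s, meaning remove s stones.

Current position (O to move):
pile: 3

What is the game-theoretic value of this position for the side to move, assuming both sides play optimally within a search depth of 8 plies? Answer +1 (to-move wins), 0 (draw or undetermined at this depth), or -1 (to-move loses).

value(3, O) = -1

p1 O@[3]: -1[2]-1* -2[1]-1
p2 X@[2]: -1[1]-1 -2[0]+1*
p3 O@[0] terminal -1; root [3] d8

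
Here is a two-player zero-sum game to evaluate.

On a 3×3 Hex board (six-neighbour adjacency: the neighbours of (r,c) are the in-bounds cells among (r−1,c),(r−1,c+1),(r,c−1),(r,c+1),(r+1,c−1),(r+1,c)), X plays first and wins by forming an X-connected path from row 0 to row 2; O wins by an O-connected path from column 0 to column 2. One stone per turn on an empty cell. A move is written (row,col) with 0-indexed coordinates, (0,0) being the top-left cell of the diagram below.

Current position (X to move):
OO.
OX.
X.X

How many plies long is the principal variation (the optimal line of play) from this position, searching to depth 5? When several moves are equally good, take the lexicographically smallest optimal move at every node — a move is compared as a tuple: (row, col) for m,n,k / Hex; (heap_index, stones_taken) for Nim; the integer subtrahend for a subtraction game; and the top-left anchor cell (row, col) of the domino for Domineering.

p1 X@[OO./OX./X.X]: (0,2)[OOX/OX./X.X]+1* (1,2)[OO./OXX/X.X]-1 (2,1)[OO./OX./XXX]-1
p2 O@[OOX/OX./X.X] terminal -1; root [OO./OX./X.X] d5

PV length from [OO./OX./X.X]: 1 ply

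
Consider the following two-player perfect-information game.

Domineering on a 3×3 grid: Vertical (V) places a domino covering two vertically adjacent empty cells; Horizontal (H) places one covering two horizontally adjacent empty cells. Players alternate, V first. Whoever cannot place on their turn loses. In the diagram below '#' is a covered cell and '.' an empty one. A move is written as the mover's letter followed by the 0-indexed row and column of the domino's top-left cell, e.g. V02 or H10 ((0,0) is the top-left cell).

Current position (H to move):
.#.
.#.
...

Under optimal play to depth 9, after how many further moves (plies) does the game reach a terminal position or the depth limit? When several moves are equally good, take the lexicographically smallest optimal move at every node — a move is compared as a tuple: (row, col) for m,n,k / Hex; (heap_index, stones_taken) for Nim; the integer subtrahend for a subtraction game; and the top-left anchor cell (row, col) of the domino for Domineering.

[.#./.#./...] H move#1: H20:-1/.#./.#./##.*, H21:-1/.#./.#./.##
[.#./.#./##.] V move#2: V00:+1/##./##./##.*, V02:+1/.##/.##/##., V12:+1/.#./.##/###
[##./##./##.] end (terminal -1, H#3); searched .#./.#./... to 9

PV length from [.#./.#./...]: 2 plies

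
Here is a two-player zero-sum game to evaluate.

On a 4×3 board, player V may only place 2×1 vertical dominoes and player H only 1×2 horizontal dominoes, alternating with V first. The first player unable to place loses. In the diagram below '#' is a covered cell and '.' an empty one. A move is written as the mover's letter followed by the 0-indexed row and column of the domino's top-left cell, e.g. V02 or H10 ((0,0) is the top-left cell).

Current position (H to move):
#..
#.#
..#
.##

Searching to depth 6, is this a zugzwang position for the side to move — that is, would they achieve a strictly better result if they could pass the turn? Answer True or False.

p1 H@[#../#.#/..#/.##]: H01[###/#.#/..#/.##]-1* H20[#../#.#/###/.##]-1
p2 V@[###/#.#/..#/.##]: V11[###/###/.##/.##]+1* V20[###/#.#/#.#/###]+1
p3 H@[###/###/.##/.##] terminal -1; root [#../#.#/..#/.##] d6
suppose H passes — search the same position with V to move:
pass> p1 V@[#../#.#/..#/.##]: V01[##./###/..#/.##]-1 V11[#../###/.##/.##]+1* V20[#../#.#/#.#/###]+1
pass> p2 H@[#../###/.##/.##]: H01[###/###/.##/.##]-1*
pass> p3 V@[###/###/.##/.##]: V20[###/###/###/###]+1*
pass> p4 H@[###/###/###/###] terminal -1; root [#../#.#/..#/.##] d6
for H: play -1, pass -1

zugzwang(#../#.#/..#/.##, H) = False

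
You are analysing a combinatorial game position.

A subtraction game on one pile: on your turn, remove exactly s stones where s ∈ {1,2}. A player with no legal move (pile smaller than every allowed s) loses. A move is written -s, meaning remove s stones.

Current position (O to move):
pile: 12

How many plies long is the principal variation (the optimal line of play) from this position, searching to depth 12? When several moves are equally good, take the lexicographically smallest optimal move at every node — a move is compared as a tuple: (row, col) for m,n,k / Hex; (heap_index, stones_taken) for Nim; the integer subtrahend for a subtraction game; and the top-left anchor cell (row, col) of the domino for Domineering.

p1 O@[12]: -1[11]-1* -2[10]-1
p2 X@[11]: -1[10]-1 -2[9]+1*
p3 O@[9]: -1[8]-1* -2[7]-1
p4 X@[8]: -1[7]-1 -2[6]+1*
p5 O@[6]: -1[5]-1* -2[4]-1
p6 X@[5]: -1[4]-1 -2[3]+1*
p7 O@[3]: -1[2]-1* -2[1]-1
p8 X@[2]: -1[1]-1 -2[0]+1*
p9 O@[0] terminal -1; root [12] d12

PV length from [12]: 8 plies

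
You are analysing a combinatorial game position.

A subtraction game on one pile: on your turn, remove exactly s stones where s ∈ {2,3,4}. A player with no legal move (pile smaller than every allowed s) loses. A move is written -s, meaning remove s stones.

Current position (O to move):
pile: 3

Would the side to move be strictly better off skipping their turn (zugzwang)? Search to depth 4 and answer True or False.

[3] O move#1: -2:+1/1*, -3:+1/0
[1] end (terminal -1, X#2); searched 3 to 4
if O skipped the turn, X would face:
~ [3] X move#1: -2:+1/1*, -3:+1/0
~ [1] end (terminal -1, O#2); searched 3 to 4
compare (O): move=+1 vs pass=-1

zugzwang(3, O) = False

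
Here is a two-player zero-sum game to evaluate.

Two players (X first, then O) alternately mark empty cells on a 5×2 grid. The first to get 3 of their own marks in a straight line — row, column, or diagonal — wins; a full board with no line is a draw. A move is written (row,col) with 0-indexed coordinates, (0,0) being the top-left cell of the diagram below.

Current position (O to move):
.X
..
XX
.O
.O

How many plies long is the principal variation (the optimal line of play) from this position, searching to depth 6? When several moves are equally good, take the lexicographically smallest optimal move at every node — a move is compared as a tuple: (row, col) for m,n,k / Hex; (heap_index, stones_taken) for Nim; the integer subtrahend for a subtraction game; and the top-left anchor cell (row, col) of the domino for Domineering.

PV length from [.X/../XX/.O/.O]: 4 plies

p1 O@[.X/../XX/.O/.O]: (0,0)[OX/../XX/.O/.O]-1* (1,0)[.X/O./XX/.O/.O]-1 (1,1)[.X/.O/XX/.O/.O]-1 (3,0)[.X/../XX/OO/.O]-1 (4,0)[.X/../XX/.O/OO]-1
p2 X@[OX/../XX/.O/.O]: (1,0)[OX/X./XX/.O/.O]+1* (1,1)[OX/.X/XX/.O/.O]+1 (3,0)[OX/../XX/XO/.O]+1 (4,0)[OX/../XX/.O/XO]+1
p3 O@[OX/X./XX/.O/.O]: (1,1)[OX/XO/XX/.O/.O]-1* (3,0)[OX/X./XX/OO/.O]-1 (4,0)[OX/X./XX/.O/OO]-1
p4 X@[OX/XO/XX/.O/.O]: (3,0)[OX/XO/XX/XO/.O]+1* (4,0)[OX/XO/XX/.O/XO]+0
p5 O@[OX/XO/XX/XO/.O] terminal -1; root [.X/../XX/.O/.O] d6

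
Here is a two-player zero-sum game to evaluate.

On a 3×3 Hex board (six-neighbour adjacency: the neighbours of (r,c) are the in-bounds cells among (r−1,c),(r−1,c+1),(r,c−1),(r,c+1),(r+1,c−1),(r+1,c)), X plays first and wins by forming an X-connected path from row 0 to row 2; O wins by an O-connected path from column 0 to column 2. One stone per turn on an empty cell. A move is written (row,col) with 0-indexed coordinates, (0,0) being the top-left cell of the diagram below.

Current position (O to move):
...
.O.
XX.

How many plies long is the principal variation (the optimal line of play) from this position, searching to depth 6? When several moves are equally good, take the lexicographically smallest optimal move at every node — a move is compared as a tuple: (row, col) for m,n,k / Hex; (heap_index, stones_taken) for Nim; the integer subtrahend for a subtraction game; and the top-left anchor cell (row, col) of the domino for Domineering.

PV length from [.../.O./XX.]: 5 plies

p1 O@[.../.O./XX.]: (0,0)[O../.O./XX.]+1* (0,1)[.O./.O./XX.]+1 (0,2)[..O/.O./XX.]-1 (1,0)[.../OO./XX.]+1 (1,2)[.../.OO/XX.]-1 (2,2)[.../.O./XXO]-1
p2 X@[O../.O./XX.]: (0,1)[OX./.O./XX.]-1* (0,2)[O.X/.O./XX.]-1 (1,0)[O../XO./XX.]-1 (1,2)[O../.OX/XX.]-1 (2,2)[O../.O./XXX]-1
p3 O@[OX./.O./XX.]: (0,2)[OXO/.O./XX.]-1 (1,0)[OX./OO./XX.]+1* (1,2)[OX./.OO/XX.]-1 (2,2)[OX./.O./XXO]-1
p4 X@[OX./OO./XX.]: (0,2)[OXX/OO./XX.]-1* (1,2)[OX./OOX/XX.]-1 (2,2)[OX./OO./XXX]-1
p5 O@[OXX/OO./XX.]: (1,2)[OXX/OOO/XX.]+1* (2,2)[OXX/OO./XXO]-1
p6 X@[OXX/OOO/XX.] terminal -1; root [.../.O./XX.] d6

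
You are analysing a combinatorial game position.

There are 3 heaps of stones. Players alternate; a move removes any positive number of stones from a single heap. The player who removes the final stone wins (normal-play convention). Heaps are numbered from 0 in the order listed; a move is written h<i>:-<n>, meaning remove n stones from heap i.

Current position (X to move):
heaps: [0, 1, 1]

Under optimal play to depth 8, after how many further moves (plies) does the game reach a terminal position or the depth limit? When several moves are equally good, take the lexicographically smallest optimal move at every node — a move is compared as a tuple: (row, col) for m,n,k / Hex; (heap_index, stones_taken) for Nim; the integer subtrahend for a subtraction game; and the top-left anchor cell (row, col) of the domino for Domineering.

PV length from [(0,1,1)]: 2 plies

p1 X@[(0,1,1)]: h1:-1[(0,0,1)]-1* h2:-1[(0,1,0)]-1
p2 O@[(0,0,1)]: h2:-1[(0,0,0)]+1*
p3 X@[(0,0,0)] terminal -1; root [(0,1,1)] d8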